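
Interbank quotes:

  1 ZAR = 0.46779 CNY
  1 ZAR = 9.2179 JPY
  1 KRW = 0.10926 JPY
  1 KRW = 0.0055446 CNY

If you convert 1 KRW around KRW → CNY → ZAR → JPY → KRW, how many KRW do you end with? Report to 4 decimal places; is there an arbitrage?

1.0000 (no arbitrage)

Around KRW → CNY → ZAR → JPY → KRW: 1 × 0.0055446 ÷ 0.46779 × 9.2179 ÷ 0.10926 = 0.999977
Product ≈ 1 (deviation 0.002%, within rounding noise).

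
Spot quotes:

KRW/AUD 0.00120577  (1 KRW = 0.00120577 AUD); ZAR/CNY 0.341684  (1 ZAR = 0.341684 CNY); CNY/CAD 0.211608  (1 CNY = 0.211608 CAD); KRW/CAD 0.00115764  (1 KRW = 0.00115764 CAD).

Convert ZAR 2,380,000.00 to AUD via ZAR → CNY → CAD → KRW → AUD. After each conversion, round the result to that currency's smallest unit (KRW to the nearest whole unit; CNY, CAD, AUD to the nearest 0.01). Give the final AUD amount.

AUD 179,235.75

ZAR 2,380,000.00 × 0.341684 = CNY 813,207.92
CNY 813,207.92 × 0.211608 = CAD 172,081.30
CAD 172,081.30 ÷ 0.00115764 = KRW 148,648,371
KRW 148,648,371 × 0.00120577 = AUD 179,235.75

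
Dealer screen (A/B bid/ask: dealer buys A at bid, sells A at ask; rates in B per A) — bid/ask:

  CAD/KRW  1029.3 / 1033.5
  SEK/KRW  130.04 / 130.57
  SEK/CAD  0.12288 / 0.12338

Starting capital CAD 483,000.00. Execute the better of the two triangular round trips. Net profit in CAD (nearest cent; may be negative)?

Net profit: CAD 9,571.01

Best loop CAD → SEK → KRW → CAD:
CAD 483,000.00 ÷ 0.12338 (buy SEK at ask) = SEK 3,914,734.97
SEK 3,914,734.97 × 130.04 (sell SEK at bid) = KRW 509,072,135
KRW 509,072,135 ÷ 1033.5 (buy CAD at ask) = CAD 492,571.01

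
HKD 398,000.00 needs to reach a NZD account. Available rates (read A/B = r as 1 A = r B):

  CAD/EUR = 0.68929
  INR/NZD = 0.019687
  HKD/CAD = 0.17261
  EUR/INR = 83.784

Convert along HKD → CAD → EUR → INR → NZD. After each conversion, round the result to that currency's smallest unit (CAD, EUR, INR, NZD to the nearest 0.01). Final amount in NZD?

NZD 78,107.30

HKD 398,000.00 × 0.17261 = CAD 68,698.78
CAD 68,698.78 × 0.68929 = EUR 47,353.38
EUR 47,353.38 × 83.784 = INR 3,967,455.59
INR 3,967,455.59 × 0.019687 = NZD 78,107.30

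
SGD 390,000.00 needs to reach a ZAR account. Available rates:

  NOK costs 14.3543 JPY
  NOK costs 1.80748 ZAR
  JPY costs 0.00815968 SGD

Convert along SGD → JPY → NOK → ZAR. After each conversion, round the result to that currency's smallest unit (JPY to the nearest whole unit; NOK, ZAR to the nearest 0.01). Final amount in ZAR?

SGD 390,000.00 ÷ 0.00815968 = JPY 47,795,992
JPY 47,795,992 ÷ 14.3543 = NOK 3,329,733.39
NOK 3,329,733.39 × 1.80748 = ZAR 6,018,426.51

ZAR 6,018,426.51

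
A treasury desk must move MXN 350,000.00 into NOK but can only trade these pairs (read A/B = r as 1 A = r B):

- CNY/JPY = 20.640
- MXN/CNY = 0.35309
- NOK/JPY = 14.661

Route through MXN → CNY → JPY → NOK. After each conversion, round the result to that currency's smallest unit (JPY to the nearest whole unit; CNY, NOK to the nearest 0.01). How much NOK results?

MXN 350,000.00 × 0.35309 = CNY 123,581.50
CNY 123,581.50 × 20.640 = JPY 2,550,722
JPY 2,550,722 ÷ 14.661 = NOK 173,980.08

NOK 173,980.08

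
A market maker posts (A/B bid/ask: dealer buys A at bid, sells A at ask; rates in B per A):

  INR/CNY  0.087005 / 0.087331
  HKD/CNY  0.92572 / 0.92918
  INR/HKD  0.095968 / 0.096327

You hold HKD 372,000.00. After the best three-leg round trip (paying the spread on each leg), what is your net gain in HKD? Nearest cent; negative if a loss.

Best loop HKD → CNY → INR → HKD:
HKD 372,000.00 × 0.92572 (sell HKD at bid) = CNY 344,367.84
CNY 344,367.84 ÷ 0.087331 (buy INR at ask) = INR 3,943,248.56
INR 3,943,248.56 × 0.095968 (sell INR at bid) = HKD 378,425.68

Net profit: HKD 6,425.68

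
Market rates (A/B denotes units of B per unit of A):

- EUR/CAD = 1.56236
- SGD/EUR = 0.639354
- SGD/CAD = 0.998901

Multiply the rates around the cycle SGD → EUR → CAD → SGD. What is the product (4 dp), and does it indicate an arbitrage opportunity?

Around SGD → EUR → CAD → SGD: 1 × 0.639354 × 1.56236 ÷ 0.998901 = 1.000000
Product ≈ 1 (deviation 0.000%, within rounding noise).

1.0000 (no arbitrage)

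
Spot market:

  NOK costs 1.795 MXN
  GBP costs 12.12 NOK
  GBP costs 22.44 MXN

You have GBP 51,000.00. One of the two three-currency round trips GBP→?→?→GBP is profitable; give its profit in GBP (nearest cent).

Profitable loop is GBP → MXN → NOK → GBP:
GBP 51,000.00 × 22.44 = MXN 1,144,440.00
MXN 1,144,440.00 ÷ 1.795 = NOK 637,571.03
NOK 637,571.03 ÷ 12.12 = GBP 52,604.87
Profit = GBP 52,604.87 − GBP 51,000.00

Profit: GBP 1,604.87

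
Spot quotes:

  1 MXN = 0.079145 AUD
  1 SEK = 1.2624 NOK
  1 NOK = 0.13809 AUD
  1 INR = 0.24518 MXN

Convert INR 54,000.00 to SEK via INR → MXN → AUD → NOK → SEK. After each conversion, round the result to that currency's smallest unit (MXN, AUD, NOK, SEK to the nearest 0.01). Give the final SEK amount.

INR 54,000.00 × 0.24518 = MXN 13,239.72
MXN 13,239.72 × 0.079145 = AUD 1,047.86
AUD 1,047.86 ÷ 0.13809 = NOK 7,588.24
NOK 7,588.24 ÷ 1.2624 = SEK 6,010.96

SEK 6,010.96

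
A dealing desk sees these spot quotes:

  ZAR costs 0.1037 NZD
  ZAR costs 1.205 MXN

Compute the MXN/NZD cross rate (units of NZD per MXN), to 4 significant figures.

1 MXN ÷ 1.205 = 0.829876 ZAR
0.829876 ZAR × 0.1037 = 0.0860581 NZD

MXN/NZD = 0.08606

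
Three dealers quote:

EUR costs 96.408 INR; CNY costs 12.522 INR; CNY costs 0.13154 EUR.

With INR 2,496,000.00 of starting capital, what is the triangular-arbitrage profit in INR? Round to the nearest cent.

Profit: INR 31,794.66

Profitable loop is INR → CNY → EUR → INR:
INR 2,496,000.00 ÷ 12.522 = CNY 199,329.18
CNY 199,329.18 × 0.13154 = EUR 26,219.76
EUR 26,219.76 × 96.408 = INR 2,527,794.66
Profit = INR 2,527,794.66 − INR 2,496,000.00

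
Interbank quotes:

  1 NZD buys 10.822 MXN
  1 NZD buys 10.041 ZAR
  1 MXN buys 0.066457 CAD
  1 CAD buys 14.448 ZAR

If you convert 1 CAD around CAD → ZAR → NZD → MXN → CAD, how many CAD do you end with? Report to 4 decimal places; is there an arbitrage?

Around CAD → ZAR → NZD → MXN → CAD: 1 × 14.448 ÷ 10.041 × 10.822 × 0.066457 = 1.034854
Product > 1; profitable direction is CAD → ZAR → NZD → MXN → CAD.

1.0349 (arbitrage exists)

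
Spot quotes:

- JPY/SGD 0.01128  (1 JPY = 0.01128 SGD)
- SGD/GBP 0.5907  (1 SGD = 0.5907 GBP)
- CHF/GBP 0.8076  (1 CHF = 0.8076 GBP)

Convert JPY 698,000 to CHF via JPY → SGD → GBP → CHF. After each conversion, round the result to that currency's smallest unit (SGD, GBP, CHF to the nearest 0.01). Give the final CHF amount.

CHF 5,758.84

JPY 698,000 × 0.01128 = SGD 7,873.44
SGD 7,873.44 × 0.5907 = GBP 4,650.84
GBP 4,650.84 ÷ 0.8076 = CHF 5,758.84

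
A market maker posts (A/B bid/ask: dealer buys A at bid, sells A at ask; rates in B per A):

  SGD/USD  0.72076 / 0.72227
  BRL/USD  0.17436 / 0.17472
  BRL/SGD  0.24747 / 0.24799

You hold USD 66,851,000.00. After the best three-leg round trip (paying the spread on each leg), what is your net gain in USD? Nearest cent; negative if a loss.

Best loop USD → BRL → SGD → USD:
USD 66,851,000.00 ÷ 0.17472 (buy BRL at ask) = BRL 382,617,902.93
BRL 382,617,902.93 × 0.24747 (sell BRL at bid) = SGD 94,686,452.44
SGD 94,686,452.44 × 0.72076 (sell SGD at bid) = USD 68,246,207.46

Net profit: USD 1,395,207.46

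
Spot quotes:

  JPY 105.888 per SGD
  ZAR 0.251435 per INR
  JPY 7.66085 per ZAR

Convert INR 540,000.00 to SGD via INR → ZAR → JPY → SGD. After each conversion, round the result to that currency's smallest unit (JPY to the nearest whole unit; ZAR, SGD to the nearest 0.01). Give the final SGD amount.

SGD 9,823.12

INR 540,000.00 × 0.251435 = ZAR 135,774.90
ZAR 135,774.90 × 7.66085 = JPY 1,040,151
JPY 1,040,151 ÷ 105.888 = SGD 9,823.12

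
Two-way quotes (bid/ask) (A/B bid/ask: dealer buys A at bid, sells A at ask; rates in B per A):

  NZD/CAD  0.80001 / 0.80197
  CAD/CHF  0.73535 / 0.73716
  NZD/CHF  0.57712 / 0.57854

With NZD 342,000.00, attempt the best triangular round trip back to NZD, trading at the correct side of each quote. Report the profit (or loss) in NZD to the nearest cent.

Net profit: NZD 5,762.08

Best loop NZD → CAD → CHF → NZD:
NZD 342,000.00 × 0.80001 (sell NZD at bid) = CAD 273,603.42
CAD 273,603.42 × 0.73535 (sell CAD at bid) = CHF 201,194.27
CHF 201,194.27 ÷ 0.57854 (buy NZD at ask) = NZD 347,762.08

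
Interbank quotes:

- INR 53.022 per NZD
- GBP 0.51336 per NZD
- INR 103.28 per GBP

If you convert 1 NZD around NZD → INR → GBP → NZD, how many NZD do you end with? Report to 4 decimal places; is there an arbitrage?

Around NZD → INR → GBP → NZD: 1 × 53.022 ÷ 103.28 ÷ 0.51336 = 1.000041
Product ≈ 1 (deviation 0.004%, within rounding noise).

1.0000 (no arbitrage)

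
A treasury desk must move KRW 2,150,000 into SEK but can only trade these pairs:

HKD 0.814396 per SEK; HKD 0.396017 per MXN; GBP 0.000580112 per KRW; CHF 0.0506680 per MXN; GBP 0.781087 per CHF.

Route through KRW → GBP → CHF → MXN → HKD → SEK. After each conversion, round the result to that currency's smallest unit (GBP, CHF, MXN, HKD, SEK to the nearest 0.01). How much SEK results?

KRW 2,150,000 × 0.000580112 = GBP 1,247.24
GBP 1,247.24 ÷ 0.781087 = CHF 1,596.80
CHF 1,596.80 ÷ 0.0506680 = MXN 31,514.96
MXN 31,514.96 × 0.396017 = HKD 12,480.46
HKD 12,480.46 ÷ 0.814396 = SEK 15,324.81

SEK 15,324.81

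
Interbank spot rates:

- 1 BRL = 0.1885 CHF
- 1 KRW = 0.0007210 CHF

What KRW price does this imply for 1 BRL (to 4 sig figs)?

1 BRL × 0.1885 = 0.1885 CHF
0.1885 CHF ÷ 0.0007210 = 261.442 KRW

BRL/KRW = 261.4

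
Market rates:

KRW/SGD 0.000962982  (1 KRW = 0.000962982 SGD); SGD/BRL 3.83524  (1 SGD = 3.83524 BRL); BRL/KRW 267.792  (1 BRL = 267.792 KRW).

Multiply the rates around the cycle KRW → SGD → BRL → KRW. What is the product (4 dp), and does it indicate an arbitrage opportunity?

0.9890 (arbitrage exists)

Around KRW → SGD → BRL → KRW: 1 × 0.000962982 × 3.83524 × 267.792 = 0.989027
Product < 1; profitable direction is KRW → BRL → SGD → KRW.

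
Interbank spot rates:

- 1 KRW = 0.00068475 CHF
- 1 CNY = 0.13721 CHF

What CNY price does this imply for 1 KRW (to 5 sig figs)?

1 KRW × 0.00068475 = 0.00068475 CHF
0.00068475 CHF ÷ 0.13721 = 0.00499053 CNY

KRW/CNY = 0.0049905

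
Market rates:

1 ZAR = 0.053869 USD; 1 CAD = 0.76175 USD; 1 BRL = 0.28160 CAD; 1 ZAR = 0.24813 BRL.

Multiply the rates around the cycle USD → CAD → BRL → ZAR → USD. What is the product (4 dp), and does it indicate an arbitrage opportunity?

Around USD → CAD → BRL → ZAR → USD: 1 ÷ 0.76175 ÷ 0.28160 ÷ 0.24813 × 0.053869 = 1.012079
Product > 1; profitable direction is USD → CAD → BRL → ZAR → USD.

1.0121 (arbitrage exists)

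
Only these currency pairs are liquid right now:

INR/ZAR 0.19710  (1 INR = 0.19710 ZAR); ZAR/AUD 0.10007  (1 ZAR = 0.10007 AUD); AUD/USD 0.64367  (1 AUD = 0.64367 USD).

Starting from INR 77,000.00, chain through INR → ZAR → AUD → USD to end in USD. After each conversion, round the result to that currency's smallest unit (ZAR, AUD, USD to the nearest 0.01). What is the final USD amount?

INR 77,000.00 × 0.19710 = ZAR 15,176.70
ZAR 15,176.70 × 0.10007 = AUD 1,518.73
AUD 1,518.73 × 0.64367 = USD 977.56

USD 977.56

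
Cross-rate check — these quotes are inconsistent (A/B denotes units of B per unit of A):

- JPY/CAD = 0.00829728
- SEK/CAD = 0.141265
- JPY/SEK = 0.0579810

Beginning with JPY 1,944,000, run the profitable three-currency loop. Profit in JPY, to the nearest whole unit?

Profit: JPY 25,299

Profitable loop is JPY → CAD → SEK → JPY:
JPY 1,944,000 × 0.00829728 = CAD 16,129.91
CAD 16,129.91 ÷ 0.141265 = SEK 114,181.94
SEK 114,181.94 ÷ 0.0579810 = JPY 1,969,299
Profit = JPY 1,969,299 − JPY 1,944,000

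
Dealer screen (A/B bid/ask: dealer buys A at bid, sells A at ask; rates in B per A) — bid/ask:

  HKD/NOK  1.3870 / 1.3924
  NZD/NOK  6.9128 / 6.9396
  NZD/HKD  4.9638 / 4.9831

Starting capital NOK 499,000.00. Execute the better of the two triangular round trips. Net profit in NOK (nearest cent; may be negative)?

Net result: NOK -1,846.02 (no profitable arbitrage after spreads)

Best loop NOK → HKD → NZD → NOK:
NOK 499,000.00 ÷ 1.3924 (buy HKD at ask) = HKD 358,374.03
HKD 358,374.03 ÷ 4.9831 (buy NZD at ask) = NZD 71,917.89
NZD 71,917.89 × 6.9128 (sell NZD at bid) = NOK 497,153.98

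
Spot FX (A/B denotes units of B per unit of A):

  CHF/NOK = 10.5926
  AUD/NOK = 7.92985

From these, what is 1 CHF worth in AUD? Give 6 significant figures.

CHF/AUD = 1.33579

1 CHF × 10.5926 = 10.5926 NOK
10.5926 NOK ÷ 7.92985 = 1.33579 AUD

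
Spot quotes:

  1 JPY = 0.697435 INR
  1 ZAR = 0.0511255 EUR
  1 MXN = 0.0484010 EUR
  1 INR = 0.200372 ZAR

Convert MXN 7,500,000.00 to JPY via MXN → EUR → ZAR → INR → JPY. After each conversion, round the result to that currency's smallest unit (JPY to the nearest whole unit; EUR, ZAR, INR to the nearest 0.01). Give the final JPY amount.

MXN 7,500,000.00 × 0.0484010 = EUR 363,007.50
EUR 363,007.50 ÷ 0.0511255 = ZAR 7,100,321.76
ZAR 7,100,321.76 ÷ 0.200372 = INR 35,435,698.40
INR 35,435,698.40 ÷ 0.697435 = JPY 50,808,604

JPY 50,808,604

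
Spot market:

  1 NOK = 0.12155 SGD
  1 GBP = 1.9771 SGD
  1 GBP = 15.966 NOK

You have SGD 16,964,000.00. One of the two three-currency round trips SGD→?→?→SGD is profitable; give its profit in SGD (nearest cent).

Profitable loop is SGD → NOK → GBP → SGD:
SGD 16,964,000.00 ÷ 0.12155 = NOK 139,563,965.45
NOK 139,563,965.45 ÷ 15.966 = GBP 8,741,323.15
GBP 8,741,323.15 × 1.9771 = SGD 17,282,470.00
Profit = SGD 17,282,470.00 − SGD 16,964,000.00

Profit: SGD 318,470.00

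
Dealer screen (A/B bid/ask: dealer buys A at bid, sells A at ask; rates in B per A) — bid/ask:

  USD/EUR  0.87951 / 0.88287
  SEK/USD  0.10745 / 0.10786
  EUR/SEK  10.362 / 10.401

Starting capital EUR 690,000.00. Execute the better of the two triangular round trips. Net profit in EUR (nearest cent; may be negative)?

Best loop EUR → USD → SEK → EUR:
EUR 690,000.00 ÷ 0.88287 (buy USD at ask) = USD 781,542.02
USD 781,542.02 ÷ 0.10786 (buy SEK at ask) = SEK 7,245,892.98
SEK 7,245,892.98 ÷ 10.401 (buy EUR at ask) = EUR 696,653.49

Net profit: EUR 6,653.49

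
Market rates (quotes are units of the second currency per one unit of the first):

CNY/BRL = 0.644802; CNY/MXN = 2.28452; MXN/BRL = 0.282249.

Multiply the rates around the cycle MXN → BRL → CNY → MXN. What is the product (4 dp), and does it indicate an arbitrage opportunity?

1.0000 (no arbitrage)

Around MXN → BRL → CNY → MXN: 1 × 0.282249 ÷ 0.644802 × 2.28452 = 1.000002
Product ≈ 1 (deviation 0.000%, within rounding noise).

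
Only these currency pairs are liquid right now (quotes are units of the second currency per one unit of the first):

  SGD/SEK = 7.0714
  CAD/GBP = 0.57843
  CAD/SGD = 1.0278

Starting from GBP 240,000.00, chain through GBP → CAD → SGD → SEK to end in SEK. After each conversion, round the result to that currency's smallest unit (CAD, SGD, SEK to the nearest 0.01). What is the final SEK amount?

SEK 3,015,604.96

GBP 240,000.00 ÷ 0.57843 = CAD 414,916.24
CAD 414,916.24 × 1.0278 = SGD 426,450.91
SGD 426,450.91 × 7.0714 = SEK 3,015,604.96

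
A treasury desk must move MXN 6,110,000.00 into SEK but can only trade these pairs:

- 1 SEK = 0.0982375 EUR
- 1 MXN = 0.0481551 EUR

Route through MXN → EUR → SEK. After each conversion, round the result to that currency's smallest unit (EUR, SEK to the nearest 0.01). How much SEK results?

SEK 2,995,064.61

MXN 6,110,000.00 × 0.0481551 = EUR 294,227.66
EUR 294,227.66 ÷ 0.0982375 = SEK 2,995,064.61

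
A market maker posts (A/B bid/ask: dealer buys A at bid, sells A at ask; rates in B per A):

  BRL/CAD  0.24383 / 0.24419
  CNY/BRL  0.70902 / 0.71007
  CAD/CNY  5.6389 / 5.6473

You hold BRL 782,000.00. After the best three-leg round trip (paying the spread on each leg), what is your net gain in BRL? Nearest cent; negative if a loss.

Best loop BRL → CNY → CAD → BRL:
BRL 782,000.00 ÷ 0.71007 (buy CNY at ask) = CNY 1,101,299.87
CNY 1,101,299.87 ÷ 5.6473 (buy CAD at ask) = CAD 195,013.52
CAD 195,013.52 ÷ 0.24419 (buy BRL at ask) = BRL 798,613.88

Net profit: BRL 16,613.88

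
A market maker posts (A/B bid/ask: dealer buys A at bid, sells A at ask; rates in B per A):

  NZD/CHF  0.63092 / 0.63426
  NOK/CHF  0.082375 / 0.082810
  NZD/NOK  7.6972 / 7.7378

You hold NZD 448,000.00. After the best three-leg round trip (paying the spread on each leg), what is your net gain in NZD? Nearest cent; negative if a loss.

Best loop NZD → NOK → CHF → NZD:
NZD 448,000.00 × 7.6972 (sell NZD at bid) = NOK 3,448,345.60
NOK 3,448,345.60 × 0.082375 (sell NOK at bid) = CHF 284,057.47
CHF 284,057.47 ÷ 0.63426 (buy NZD at ask) = NZD 447,856.51

Net result: NZD -143.49 (no profitable arbitrage after spreads)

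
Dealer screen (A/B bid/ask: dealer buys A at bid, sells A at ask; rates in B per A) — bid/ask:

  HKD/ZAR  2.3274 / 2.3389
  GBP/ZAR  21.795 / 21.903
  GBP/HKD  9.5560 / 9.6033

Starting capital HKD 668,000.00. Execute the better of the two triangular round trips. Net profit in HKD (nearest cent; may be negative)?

Net profit: HKD 10,297.21

Best loop HKD → ZAR → GBP → HKD:
HKD 668,000.00 × 2.3274 (sell HKD at bid) = ZAR 1,554,703.20
ZAR 1,554,703.20 ÷ 21.903 (buy GBP at ask) = GBP 70,981.29
GBP 70,981.29 × 9.5560 (sell GBP at bid) = HKD 678,297.21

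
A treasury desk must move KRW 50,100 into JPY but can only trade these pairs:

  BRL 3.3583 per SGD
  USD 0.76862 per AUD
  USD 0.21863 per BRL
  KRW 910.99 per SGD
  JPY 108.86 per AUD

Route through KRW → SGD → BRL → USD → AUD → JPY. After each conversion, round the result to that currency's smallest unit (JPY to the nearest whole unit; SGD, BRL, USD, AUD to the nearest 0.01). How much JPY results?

KRW 50,100 ÷ 910.99 = SGD 55.00
SGD 55.00 × 3.3583 = BRL 184.71
BRL 184.71 × 0.21863 = USD 40.38
USD 40.38 ÷ 0.76862 = AUD 52.54
AUD 52.54 × 108.86 = JPY 5,720

JPY 5,720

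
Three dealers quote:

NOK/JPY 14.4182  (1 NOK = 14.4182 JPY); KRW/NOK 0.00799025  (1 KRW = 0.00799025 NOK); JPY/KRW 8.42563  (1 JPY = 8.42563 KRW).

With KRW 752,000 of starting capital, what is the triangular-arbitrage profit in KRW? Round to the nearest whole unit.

Profitable loop is KRW → JPY → NOK → KRW:
KRW 752,000 ÷ 8.42563 = JPY 89,251
JPY 89,251 ÷ 14.4182 = NOK 6,190.20
NOK 6,190.20 ÷ 0.00799025 = KRW 774,719
Profit = KRW 774,719 − KRW 752,000

Profit: KRW 22,719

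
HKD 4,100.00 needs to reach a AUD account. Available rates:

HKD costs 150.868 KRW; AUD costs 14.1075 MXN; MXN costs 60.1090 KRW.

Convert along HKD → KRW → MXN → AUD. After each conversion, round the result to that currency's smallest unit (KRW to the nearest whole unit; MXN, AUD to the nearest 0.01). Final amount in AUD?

AUD 729.44

HKD 4,100.00 × 150.868 = KRW 618,559
KRW 618,559 ÷ 60.1090 = MXN 10,290.62
MXN 10,290.62 ÷ 14.1075 = AUD 729.44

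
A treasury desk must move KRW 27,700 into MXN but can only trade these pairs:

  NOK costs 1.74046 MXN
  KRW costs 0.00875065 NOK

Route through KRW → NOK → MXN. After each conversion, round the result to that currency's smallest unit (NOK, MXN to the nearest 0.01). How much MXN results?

MXN 421.87

KRW 27,700 × 0.00875065 = NOK 242.39
NOK 242.39 × 1.74046 = MXN 421.87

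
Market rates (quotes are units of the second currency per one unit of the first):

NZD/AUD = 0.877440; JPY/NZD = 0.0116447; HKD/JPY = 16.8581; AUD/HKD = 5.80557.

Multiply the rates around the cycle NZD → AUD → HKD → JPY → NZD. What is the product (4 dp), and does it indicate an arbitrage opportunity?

Around NZD → AUD → HKD → JPY → NZD: 1 × 0.877440 × 5.80557 × 16.8581 × 0.0116447 = 0.999998
Product ≈ 1 (deviation 0.000%, within rounding noise).

1.0000 (no arbitrage)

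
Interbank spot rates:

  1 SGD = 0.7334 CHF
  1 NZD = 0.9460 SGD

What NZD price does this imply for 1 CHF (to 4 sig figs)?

1 CHF ÷ 0.7334 = 1.36351 SGD
1.36351 SGD ÷ 0.9460 = 1.44135 NZD

CHF/NZD = 1.441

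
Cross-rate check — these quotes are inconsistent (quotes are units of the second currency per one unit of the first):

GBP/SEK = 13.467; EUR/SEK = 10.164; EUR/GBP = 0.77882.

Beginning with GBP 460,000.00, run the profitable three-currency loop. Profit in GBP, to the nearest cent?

Profit: GBP 14,680.22

Profitable loop is GBP → SEK → EUR → GBP:
GBP 460,000.00 × 13.467 = SEK 6,194,820.00
SEK 6,194,820.00 ÷ 10.164 = EUR 609,486.42
EUR 609,486.42 × 0.77882 = GBP 474,680.22
Profit = GBP 474,680.22 − GBP 460,000.00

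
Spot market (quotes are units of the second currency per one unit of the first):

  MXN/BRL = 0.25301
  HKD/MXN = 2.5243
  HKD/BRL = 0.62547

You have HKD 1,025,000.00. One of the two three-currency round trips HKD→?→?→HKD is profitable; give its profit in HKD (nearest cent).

Profitable loop is HKD → MXN → BRL → HKD:
HKD 1,025,000.00 × 2.5243 = MXN 2,587,407.50
MXN 2,587,407.50 × 0.25301 = BRL 654,639.97
BRL 654,639.97 ÷ 0.62547 = HKD 1,046,636.88
Profit = HKD 1,046,636.88 − HKD 1,025,000.00

Profit: HKD 21,636.88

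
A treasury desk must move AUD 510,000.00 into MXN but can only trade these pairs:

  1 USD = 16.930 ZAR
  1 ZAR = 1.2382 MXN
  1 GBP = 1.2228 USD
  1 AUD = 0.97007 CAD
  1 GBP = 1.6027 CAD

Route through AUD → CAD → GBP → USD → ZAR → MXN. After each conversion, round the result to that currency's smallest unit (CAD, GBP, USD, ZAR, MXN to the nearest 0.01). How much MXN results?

MXN 7,912,690.96

AUD 510,000.00 × 0.97007 = CAD 494,735.70
CAD 494,735.70 ÷ 1.6027 = GBP 308,688.90
GBP 308,688.90 × 1.2228 = USD 377,464.79
USD 377,464.79 × 16.930 = ZAR 6,390,478.89
ZAR 6,390,478.89 × 1.2382 = MXN 7,912,690.96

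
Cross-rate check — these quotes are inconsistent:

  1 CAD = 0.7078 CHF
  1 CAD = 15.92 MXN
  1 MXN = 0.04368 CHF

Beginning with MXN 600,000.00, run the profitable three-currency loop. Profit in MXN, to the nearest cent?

Profit: MXN 10,711.52

Profitable loop is MXN → CAD → CHF → MXN:
MXN 600,000.00 ÷ 15.92 = CAD 37,688.44
CAD 37,688.44 × 0.7078 = CHF 26,675.88
CHF 26,675.88 ÷ 0.04368 = MXN 610,711.52
Profit = MXN 610,711.52 − MXN 600,000.00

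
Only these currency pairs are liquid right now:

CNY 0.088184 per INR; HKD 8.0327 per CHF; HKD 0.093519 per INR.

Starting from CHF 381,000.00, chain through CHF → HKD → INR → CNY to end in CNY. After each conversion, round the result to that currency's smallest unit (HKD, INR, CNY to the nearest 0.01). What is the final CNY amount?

CNY 2,885,868.01

CHF 381,000.00 × 8.0327 = HKD 3,060,458.70
HKD 3,060,458.70 ÷ 0.093519 = INR 32,725,528.50
INR 32,725,528.50 × 0.088184 = CNY 2,885,868.01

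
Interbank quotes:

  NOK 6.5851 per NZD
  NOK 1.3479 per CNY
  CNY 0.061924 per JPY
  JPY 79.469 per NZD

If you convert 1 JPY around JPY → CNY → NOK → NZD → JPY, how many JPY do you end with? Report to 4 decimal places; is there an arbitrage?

Around JPY → CNY → NOK → NZD → JPY: 1 × 0.061924 × 1.3479 ÷ 6.5851 × 79.469 = 1.007284
Product > 1; profitable direction is JPY → CNY → NOK → NZD → JPY.

1.0073 (arbitrage exists)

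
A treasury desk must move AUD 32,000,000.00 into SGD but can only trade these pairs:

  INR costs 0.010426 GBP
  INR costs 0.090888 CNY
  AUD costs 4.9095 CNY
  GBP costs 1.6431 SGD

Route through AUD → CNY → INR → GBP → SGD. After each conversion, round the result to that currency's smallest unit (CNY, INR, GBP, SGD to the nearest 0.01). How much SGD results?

AUD 32,000,000.00 × 4.9095 = CNY 157,104,000.00
CNY 157,104,000.00 ÷ 0.090888 = INR 1,728,545,022.45
INR 1,728,545,022.45 × 0.010426 = GBP 18,021,810.40
GBP 18,021,810.40 × 1.6431 = SGD 29,611,636.67

SGD 29,611,636.67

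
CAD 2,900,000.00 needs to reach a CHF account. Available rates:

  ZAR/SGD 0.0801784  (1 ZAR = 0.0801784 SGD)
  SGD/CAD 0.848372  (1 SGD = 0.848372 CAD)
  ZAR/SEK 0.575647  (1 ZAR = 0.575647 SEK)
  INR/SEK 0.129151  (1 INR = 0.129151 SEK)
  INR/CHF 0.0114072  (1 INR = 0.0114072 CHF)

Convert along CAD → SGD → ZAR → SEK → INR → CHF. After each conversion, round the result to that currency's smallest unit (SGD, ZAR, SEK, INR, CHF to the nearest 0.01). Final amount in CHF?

CHF 2,167,663.25

CAD 2,900,000.00 ÷ 0.848372 = SGD 3,418,311.78
SGD 3,418,311.78 ÷ 0.0801784 = ZAR 42,633,823.82
ZAR 42,633,823.82 × 0.575647 = SEK 24,542,032.78
SEK 24,542,032.78 ÷ 0.129151 = INR 190,025,882.73
INR 190,025,882.73 × 0.0114072 = CHF 2,167,663.25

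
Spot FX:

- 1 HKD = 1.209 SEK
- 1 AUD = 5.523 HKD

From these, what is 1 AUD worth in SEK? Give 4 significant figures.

AUD/SEK = 6.677

1 AUD × 5.523 = 5.523 HKD
5.523 HKD × 1.209 = 6.67731 SEK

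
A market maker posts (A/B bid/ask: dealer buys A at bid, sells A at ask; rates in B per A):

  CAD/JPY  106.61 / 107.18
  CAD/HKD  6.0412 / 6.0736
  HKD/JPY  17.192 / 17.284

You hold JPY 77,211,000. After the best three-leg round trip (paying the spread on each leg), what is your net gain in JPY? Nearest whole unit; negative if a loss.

Net profit: JPY 1,201,748

Best loop JPY → HKD → CAD → JPY:
JPY 77,211,000 ÷ 17.284 (buy HKD at ask) = HKD 4,467,195.09
HKD 4,467,195.09 ÷ 6.0736 (buy CAD at ask) = CAD 735,510.26
CAD 735,510.26 × 106.61 (sell CAD at bid) = JPY 78,412,748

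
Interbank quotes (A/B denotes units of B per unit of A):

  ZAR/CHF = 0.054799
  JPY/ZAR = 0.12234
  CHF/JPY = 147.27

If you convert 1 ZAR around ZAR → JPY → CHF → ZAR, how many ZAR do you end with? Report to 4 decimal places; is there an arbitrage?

Around ZAR → JPY → CHF → ZAR: 1 ÷ 0.12234 ÷ 147.27 ÷ 0.054799 = 1.012849
Product > 1; profitable direction is ZAR → JPY → CHF → ZAR.

1.0128 (arbitrage exists)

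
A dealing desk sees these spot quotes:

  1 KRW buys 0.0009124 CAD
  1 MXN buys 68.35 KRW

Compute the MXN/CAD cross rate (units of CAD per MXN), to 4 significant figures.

MXN/CAD = 0.06236

1 MXN × 68.35 = 68.35 KRW
68.35 KRW × 0.0009124 = 0.0623625 CAD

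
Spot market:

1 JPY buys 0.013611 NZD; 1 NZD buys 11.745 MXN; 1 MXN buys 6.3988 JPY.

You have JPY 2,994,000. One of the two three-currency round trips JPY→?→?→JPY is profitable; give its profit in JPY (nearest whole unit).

Profitable loop is JPY → NZD → MXN → JPY:
JPY 2,994,000 × 0.013611 = NZD 40,751.33
NZD 40,751.33 × 11.745 = MXN 478,624.42
MXN 478,624.42 × 6.3988 = JPY 3,062,622
Profit = JPY 3,062,622 − JPY 2,994,000

Profit: JPY 68,622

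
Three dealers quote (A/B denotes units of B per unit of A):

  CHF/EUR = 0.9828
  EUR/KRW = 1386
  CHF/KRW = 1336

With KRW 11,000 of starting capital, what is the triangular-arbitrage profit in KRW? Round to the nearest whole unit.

Profitable loop is KRW → CHF → EUR → KRW:
KRW 11,000 ÷ 1336 = CHF 8.23
CHF 8.23 × 0.9828 = EUR 8.09
EUR 8.09 × 1386 = KRW 11,215
Profit = KRW 11,215 − KRW 11,000

Profit: KRW 215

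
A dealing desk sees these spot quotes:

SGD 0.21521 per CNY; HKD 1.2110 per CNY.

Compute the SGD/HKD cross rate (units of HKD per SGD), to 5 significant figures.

1 SGD ÷ 0.21521 = 4.64662 CNY
4.64662 CNY × 1.2110 = 5.62706 HKD

SGD/HKD = 5.6271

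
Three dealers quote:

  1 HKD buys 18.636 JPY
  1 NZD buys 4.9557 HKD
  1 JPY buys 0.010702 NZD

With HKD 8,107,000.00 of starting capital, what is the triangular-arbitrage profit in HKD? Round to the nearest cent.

Profitable loop is HKD → NZD → JPY → HKD:
HKD 8,107,000.00 ÷ 4.9557 = NZD 1,635,894.02
NZD 1,635,894.02 ÷ 0.010702 = JPY 152,858,720
JPY 152,858,720 ÷ 18.636 = HKD 8,202,335.26
Profit = HKD 8,202,335.26 − HKD 8,107,000.00

Profit: HKD 95,335.26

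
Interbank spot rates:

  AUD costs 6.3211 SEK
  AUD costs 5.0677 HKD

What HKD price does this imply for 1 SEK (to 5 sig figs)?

SEK/HKD = 0.80171

1 SEK ÷ 6.3211 = 0.1582 AUD
0.1582 AUD × 5.0677 = 0.801712 HKD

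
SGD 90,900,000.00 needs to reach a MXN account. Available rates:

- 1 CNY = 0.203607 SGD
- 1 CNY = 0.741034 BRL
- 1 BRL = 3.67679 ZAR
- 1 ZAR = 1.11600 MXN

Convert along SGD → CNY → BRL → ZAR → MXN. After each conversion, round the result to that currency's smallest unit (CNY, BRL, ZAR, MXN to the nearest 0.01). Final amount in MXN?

MXN 1,357,507,799.12

SGD 90,900,000.00 ÷ 0.203607 = CNY 446,448,304.82
CNY 446,448,304.82 × 0.741034 = BRL 330,833,373.11
BRL 330,833,373.11 × 3.67679 = ZAR 1,216,404,837.92
ZAR 1,216,404,837.92 × 1.11600 = MXN 1,357,507,799.12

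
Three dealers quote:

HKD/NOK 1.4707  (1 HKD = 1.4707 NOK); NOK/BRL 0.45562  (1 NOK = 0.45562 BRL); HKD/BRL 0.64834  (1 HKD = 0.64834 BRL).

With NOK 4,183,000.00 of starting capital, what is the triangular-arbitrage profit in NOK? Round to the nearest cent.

Profit: NOK 140,265.63

Profitable loop is NOK → BRL → HKD → NOK:
NOK 4,183,000.00 × 0.45562 = BRL 1,905,858.46
BRL 1,905,858.46 ÷ 0.64834 = HKD 2,939,597.22
HKD 2,939,597.22 × 1.4707 = NOK 4,323,265.63
Profit = NOK 4,323,265.63 − NOK 4,183,000.00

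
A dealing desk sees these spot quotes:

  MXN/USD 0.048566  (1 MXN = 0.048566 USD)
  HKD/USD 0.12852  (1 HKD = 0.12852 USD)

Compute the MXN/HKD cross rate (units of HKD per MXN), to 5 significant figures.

MXN/HKD = 0.37789

1 MXN × 0.048566 = 0.048566 USD
0.048566 USD ÷ 0.12852 = 0.377887 HKD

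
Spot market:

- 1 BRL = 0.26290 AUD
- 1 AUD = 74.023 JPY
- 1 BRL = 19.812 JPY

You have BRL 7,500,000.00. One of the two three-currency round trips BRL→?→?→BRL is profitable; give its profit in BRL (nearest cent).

Profitable loop is BRL → JPY → AUD → BRL:
BRL 7,500,000.00 × 19.812 = JPY 148,590,000
JPY 148,590,000 ÷ 74.023 = AUD 2,007,349.07
AUD 2,007,349.07 ÷ 0.26290 = BRL 7,635,409.16
Profit = BRL 7,635,409.16 − BRL 7,500,000.00

Profit: BRL 135,409.16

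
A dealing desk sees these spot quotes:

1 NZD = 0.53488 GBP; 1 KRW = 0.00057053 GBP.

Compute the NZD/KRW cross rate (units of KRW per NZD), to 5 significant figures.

NZD/KRW = 937.51

1 NZD × 0.53488 = 0.53488 GBP
0.53488 GBP ÷ 0.00057053 = 937.514 KRW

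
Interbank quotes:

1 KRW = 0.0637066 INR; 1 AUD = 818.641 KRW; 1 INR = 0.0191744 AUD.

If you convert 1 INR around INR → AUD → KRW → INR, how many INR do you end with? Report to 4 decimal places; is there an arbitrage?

1.0000 (no arbitrage)

Around INR → AUD → KRW → INR: 1 × 0.0191744 × 818.641 × 0.0637066 = 0.999999
Product ≈ 1 (deviation 0.000%, within rounding noise).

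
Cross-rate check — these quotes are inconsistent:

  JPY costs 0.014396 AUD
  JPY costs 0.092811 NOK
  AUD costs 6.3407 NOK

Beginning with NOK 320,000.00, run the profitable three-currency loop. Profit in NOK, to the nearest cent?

Profitable loop is NOK → AUD → JPY → NOK:
NOK 320,000.00 ÷ 6.3407 = AUD 50,467.61
AUD 50,467.61 ÷ 0.014396 = JPY 3,505,669
JPY 3,505,669 × 0.092811 = NOK 325,364.67
Profit = NOK 325,364.67 − NOK 320,000.00

Profit: NOK 5,364.67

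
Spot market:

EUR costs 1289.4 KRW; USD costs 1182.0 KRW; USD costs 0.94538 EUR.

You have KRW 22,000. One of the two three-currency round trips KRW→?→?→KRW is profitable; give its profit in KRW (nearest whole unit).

Profit: KRW 688

Profitable loop is KRW → USD → EUR → KRW:
KRW 22,000 ÷ 1182.0 = USD 18.61
USD 18.61 × 0.94538 = EUR 17.60
EUR 17.60 × 1289.4 = KRW 22,688
Profit = KRW 22,688 − KRW 22,000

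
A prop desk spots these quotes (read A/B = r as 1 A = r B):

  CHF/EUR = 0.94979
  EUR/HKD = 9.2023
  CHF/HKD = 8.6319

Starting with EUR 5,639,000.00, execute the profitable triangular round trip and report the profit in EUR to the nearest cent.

Profit: EUR 70,783.93

Profitable loop is EUR → HKD → CHF → EUR:
EUR 5,639,000.00 × 9.2023 = HKD 51,891,769.70
HKD 51,891,769.70 ÷ 8.6319 = CHF 6,011,627.76
CHF 6,011,627.76 × 0.94979 = EUR 5,709,783.93
Profit = EUR 5,709,783.93 − EUR 5,639,000.00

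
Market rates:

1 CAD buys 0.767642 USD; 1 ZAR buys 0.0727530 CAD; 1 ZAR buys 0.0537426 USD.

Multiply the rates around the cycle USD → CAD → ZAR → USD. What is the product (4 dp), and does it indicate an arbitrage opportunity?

Around USD → CAD → ZAR → USD: 1 ÷ 0.767642 ÷ 0.0727530 × 0.0537426 = 0.962297
Product < 1; profitable direction is USD → ZAR → CAD → USD.

0.9623 (arbitrage exists)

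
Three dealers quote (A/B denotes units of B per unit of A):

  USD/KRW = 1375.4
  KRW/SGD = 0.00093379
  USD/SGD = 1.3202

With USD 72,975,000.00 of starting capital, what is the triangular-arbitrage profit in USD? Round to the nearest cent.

Profit: USD 2,037,837.42

Profitable loop is USD → SGD → KRW → USD:
USD 72,975,000.00 × 1.3202 = SGD 96,341,595.00
SGD 96,341,595.00 ÷ 0.00093379 = KRW 103,172,656,593
KRW 103,172,656,593 ÷ 1375.4 = USD 75,012,837.42
Profit = USD 75,012,837.42 − USD 72,975,000.00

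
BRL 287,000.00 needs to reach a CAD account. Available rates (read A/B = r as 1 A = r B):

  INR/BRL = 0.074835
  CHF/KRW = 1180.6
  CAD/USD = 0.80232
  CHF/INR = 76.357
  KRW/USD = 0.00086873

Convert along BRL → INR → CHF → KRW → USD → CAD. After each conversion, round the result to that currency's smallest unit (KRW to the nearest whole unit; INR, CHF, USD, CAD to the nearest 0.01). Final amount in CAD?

CAD 64,204.91

BRL 287,000.00 ÷ 0.074835 = INR 3,835,103.90
INR 3,835,103.90 ÷ 76.357 = CHF 50,225.96
CHF 50,225.96 × 1180.6 = KRW 59,296,768
KRW 59,296,768 × 0.00086873 = USD 51,512.88
USD 51,512.88 ÷ 0.80232 = CAD 64,204.91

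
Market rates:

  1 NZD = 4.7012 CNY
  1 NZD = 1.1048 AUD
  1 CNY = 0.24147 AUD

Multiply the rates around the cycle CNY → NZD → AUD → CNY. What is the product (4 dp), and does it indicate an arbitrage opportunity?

0.9732 (arbitrage exists)

Around CNY → NZD → AUD → CNY: 1 ÷ 4.7012 × 1.1048 ÷ 0.24147 = 0.973222
Product < 1; profitable direction is CNY → AUD → NZD → CNY.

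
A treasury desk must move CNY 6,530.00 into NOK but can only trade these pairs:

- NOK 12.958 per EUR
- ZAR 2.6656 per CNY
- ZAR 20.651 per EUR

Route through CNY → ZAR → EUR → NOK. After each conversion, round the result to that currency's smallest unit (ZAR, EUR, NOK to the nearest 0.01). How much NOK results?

CNY 6,530.00 × 2.6656 = ZAR 17,406.37
ZAR 17,406.37 ÷ 20.651 = EUR 842.88
EUR 842.88 × 12.958 = NOK 10,922.04

NOK 10,922.04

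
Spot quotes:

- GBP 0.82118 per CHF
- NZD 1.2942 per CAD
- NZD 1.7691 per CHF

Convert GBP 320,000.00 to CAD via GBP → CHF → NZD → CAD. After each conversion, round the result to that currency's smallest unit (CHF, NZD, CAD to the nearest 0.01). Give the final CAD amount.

GBP 320,000.00 ÷ 0.82118 = CHF 389,683.14
CHF 389,683.14 × 1.7691 = NZD 689,388.44
NZD 689,388.44 ÷ 1.2942 = CAD 532,675.35

CAD 532,675.35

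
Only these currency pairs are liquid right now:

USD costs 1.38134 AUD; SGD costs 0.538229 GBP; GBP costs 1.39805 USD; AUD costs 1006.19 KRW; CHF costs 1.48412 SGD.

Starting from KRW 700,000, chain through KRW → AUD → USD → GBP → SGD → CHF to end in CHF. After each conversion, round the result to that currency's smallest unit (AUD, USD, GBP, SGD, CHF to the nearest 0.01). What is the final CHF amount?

CHF 450.98

KRW 700,000 ÷ 1006.19 = AUD 695.69
AUD 695.69 ÷ 1.38134 = USD 503.63
USD 503.63 ÷ 1.39805 = GBP 360.24
GBP 360.24 ÷ 0.538229 = SGD 669.31
SGD 669.31 ÷ 1.48412 = CHF 450.98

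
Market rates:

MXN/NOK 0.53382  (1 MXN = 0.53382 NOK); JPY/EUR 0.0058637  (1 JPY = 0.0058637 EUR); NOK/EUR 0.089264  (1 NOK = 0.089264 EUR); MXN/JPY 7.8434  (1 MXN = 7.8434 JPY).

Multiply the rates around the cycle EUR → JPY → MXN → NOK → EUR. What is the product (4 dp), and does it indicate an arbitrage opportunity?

1.0361 (arbitrage exists)

Around EUR → JPY → MXN → NOK → EUR: 1 ÷ 0.0058637 ÷ 7.8434 × 0.53382 × 0.089264 = 1.036084
Product > 1; profitable direction is EUR → JPY → MXN → NOK → EUR.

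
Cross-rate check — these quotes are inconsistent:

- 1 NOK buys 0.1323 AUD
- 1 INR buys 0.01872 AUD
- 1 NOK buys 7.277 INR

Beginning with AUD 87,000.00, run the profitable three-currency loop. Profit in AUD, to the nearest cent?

Profit: AUD 2,581.36

Profitable loop is AUD → NOK → INR → AUD:
AUD 87,000.00 ÷ 0.1323 = NOK 657,596.37
NOK 657,596.37 × 7.277 = INR 4,785,328.80
INR 4,785,328.80 × 0.01872 = AUD 89,581.36
Profit = AUD 89,581.36 − AUD 87,000.00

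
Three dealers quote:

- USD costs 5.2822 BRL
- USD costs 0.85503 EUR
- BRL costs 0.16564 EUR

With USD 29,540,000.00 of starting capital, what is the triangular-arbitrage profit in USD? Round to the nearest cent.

Profitable loop is USD → BRL → EUR → USD:
USD 29,540,000.00 × 5.2822 = BRL 156,036,188.00
BRL 156,036,188.00 × 0.16564 = EUR 25,845,834.18
EUR 25,845,834.18 ÷ 0.85503 = USD 30,227,985.19
Profit = USD 30,227,985.19 − USD 29,540,000.00

Profit: USD 687,985.19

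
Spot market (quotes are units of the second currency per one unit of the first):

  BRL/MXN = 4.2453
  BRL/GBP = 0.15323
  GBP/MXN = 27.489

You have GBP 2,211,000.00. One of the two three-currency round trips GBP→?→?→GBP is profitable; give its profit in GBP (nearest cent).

Profitable loop is GBP → BRL → MXN → GBP:
GBP 2,211,000.00 ÷ 0.15323 = BRL 14,429,289.30
BRL 14,429,289.30 × 4.2453 = MXN 61,256,661.88
MXN 61,256,661.88 ÷ 27.489 = GBP 2,228,406.34
Profit = GBP 2,228,406.34 − GBP 2,211,000.00

Profit: GBP 17,406.34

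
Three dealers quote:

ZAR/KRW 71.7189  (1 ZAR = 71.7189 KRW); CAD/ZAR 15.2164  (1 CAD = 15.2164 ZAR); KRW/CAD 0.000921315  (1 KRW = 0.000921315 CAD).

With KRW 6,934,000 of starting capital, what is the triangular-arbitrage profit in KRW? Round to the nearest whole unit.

Profit: KRW 37,681

Profitable loop is KRW → CAD → ZAR → KRW:
KRW 6,934,000 × 0.000921315 = CAD 6,388.40
CAD 6,388.40 × 15.2164 = ZAR 97,208.42
ZAR 97,208.42 × 71.7189 = KRW 6,971,681
Profit = KRW 6,971,681 − KRW 6,934,000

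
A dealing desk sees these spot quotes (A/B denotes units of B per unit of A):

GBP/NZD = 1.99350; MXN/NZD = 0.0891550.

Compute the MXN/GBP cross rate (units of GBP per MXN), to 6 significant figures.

1 MXN × 0.0891550 = 0.089155 NZD
0.089155 NZD ÷ 1.99350 = 0.0447228 GBP

MXN/GBP = 0.0447228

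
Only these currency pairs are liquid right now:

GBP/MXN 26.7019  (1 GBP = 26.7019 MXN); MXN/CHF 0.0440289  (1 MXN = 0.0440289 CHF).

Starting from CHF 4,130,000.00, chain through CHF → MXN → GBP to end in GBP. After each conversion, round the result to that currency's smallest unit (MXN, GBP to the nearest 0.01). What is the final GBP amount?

CHF 4,130,000.00 ÷ 0.0440289 = MXN 93,802,025.49
MXN 93,802,025.49 ÷ 26.7019 = GBP 3,512,934.49

GBP 3,512,934.49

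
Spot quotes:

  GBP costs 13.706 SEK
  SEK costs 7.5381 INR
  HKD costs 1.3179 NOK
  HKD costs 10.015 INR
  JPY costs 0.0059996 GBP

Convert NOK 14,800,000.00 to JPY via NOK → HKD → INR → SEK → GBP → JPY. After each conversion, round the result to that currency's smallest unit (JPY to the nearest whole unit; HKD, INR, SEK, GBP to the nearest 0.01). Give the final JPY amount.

NOK 14,800,000.00 ÷ 1.3179 = HKD 11,229,987.10
HKD 11,229,987.10 × 10.015 = INR 112,468,320.81
INR 112,468,320.81 ÷ 7.5381 = SEK 14,919,982.60
SEK 14,919,982.60 ÷ 13.706 = GBP 1,088,573.08
GBP 1,088,573.08 ÷ 0.0059996 = JPY 181,440,943

JPY 181,440,943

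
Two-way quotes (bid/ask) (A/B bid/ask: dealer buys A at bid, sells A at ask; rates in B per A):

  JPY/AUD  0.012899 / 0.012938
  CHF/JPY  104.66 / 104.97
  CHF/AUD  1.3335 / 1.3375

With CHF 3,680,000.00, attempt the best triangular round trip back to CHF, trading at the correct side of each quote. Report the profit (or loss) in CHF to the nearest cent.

Net profit: CHF 34,418.22

Best loop CHF → JPY → AUD → CHF:
CHF 3,680,000.00 × 104.66 (sell CHF at bid) = JPY 385,148,800
JPY 385,148,800 × 0.012899 (sell JPY at bid) = AUD 4,968,034.37
AUD 4,968,034.37 ÷ 1.3375 (buy CHF at ask) = CHF 3,714,418.22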